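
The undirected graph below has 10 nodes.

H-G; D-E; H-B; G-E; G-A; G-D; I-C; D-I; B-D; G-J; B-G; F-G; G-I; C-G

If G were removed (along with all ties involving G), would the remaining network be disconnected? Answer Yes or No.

Removing G leaves {F} with no path to {B, C, D, E, H, and I}, so the network splits into 4 components. G is a cut vertex.

Yes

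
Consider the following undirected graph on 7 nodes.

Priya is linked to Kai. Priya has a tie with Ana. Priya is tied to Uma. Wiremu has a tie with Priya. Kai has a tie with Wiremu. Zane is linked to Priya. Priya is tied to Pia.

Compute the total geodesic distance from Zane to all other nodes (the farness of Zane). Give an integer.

Distances from Zane: Ana:2, Kai:2, Pia:2, Priya:1, Uma:2, Wiremu:2.
Sum = 2 + 2 + 2 + 1 + 2 + 2 = 11.

11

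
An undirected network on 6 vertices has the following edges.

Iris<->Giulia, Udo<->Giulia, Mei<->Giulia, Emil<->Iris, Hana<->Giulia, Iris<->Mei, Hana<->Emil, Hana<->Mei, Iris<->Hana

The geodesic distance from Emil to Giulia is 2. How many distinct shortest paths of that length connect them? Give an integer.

The shortest distance is 2. The length-2 paths are: Emil–Hana–Giulia; Emil–Iris–Giulia.
That gives 2 distinct shortest paths.

2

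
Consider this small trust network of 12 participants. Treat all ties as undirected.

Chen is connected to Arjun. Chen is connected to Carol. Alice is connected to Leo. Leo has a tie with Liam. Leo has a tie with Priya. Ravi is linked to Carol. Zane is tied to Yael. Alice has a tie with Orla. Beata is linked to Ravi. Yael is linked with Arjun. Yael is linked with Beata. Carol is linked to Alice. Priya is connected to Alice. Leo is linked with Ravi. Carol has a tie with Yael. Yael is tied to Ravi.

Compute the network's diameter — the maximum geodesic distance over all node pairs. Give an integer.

Eccentricity of each node (its greatest distance to any other): Alice:3, Arjun:4, Beata:4, Carol:3, Chen:4, Leo:3, Liam:4, Orla:4, Priya:4, Ravi:3, Yael:3, Zane:4.
The maximum eccentricity is 4, realized for instance by the pair Beata–Orla via Beata – Ravi – Carol – Alice – Orla. So the diameter is 4.

4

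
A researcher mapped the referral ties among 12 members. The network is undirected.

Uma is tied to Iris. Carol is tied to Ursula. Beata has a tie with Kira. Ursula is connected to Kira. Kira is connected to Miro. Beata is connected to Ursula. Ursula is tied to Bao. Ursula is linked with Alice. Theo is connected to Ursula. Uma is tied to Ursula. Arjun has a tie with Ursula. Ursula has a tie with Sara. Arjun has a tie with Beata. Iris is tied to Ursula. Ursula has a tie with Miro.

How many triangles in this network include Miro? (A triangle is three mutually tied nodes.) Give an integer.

Miro's neighbors: Kira and Ursula.
Neighbor pairs that are themselves tied: Miro–Kira–Ursula. Each forms one triangle with Miro, for 1 in total.

1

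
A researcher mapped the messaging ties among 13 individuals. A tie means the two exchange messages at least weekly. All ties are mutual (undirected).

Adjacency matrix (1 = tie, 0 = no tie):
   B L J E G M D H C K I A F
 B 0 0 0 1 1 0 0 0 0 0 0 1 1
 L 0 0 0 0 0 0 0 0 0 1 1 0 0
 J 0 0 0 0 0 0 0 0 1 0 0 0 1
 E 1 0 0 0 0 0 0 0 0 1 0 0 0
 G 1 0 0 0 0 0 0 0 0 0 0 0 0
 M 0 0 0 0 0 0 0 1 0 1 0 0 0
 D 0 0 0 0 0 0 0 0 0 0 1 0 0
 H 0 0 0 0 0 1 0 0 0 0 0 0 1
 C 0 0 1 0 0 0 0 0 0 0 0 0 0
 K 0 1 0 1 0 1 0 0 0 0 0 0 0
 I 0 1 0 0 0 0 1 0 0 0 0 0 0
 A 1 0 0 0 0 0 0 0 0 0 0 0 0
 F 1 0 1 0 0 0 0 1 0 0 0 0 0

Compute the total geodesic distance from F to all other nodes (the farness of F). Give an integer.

Distances from F: A:2, B:1, C:2, D:6, E:2, G:2, H:1, I:5, J:1, K:3, L:4, M:2.
Sum = 2 + 1 + 2 + 6 + 2 + 2 + 1 + 5 + 1 + 3 + 4 + 2 = 31.

31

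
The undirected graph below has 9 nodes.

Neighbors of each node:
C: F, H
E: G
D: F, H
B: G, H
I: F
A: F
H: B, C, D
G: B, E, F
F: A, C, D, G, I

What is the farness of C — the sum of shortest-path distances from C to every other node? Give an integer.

15

Distances from C: A:2, B:2, D:2, E:3, F:1, G:2, H:1, I:2.
Sum = 2 + 2 + 2 + 3 + 1 + 2 + 1 + 2 = 15.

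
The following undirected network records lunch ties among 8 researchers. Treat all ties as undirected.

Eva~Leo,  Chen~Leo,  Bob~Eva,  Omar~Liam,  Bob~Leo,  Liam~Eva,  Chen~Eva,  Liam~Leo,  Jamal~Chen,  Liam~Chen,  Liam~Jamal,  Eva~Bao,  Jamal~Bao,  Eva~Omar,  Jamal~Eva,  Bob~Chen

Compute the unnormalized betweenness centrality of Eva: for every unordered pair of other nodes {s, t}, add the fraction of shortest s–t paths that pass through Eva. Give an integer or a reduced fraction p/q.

Pairs whose geodesics pass through Eva — Liam–Bob: 1/3; Liam–Bao: 1/2; Jamal–Leo: 1/3; Jamal–Bob: 1/2; Jamal–Omar: 1/2; Leo–Bao: 1; Leo–Omar: 1/2; Bob–Bao: 1; Bob–Omar: 1; Bao–Omar: 1; Bao–Chen: 1/2; Omar–Chen: 1/2.
All other pairs contribute 0.
Summing the contributions gives betweenness(Eva) = 23/3.

23/3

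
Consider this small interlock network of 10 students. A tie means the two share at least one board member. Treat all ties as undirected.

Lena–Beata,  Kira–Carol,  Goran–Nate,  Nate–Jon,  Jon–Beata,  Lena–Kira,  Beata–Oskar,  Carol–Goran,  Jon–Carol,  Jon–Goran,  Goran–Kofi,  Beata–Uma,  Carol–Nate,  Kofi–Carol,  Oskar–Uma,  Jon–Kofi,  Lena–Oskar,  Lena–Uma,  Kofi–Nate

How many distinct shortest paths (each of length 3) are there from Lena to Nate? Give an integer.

2

The shortest distance is 3. The length-3 paths are: Lena–Beata–Jon–Nate; Lena–Kira–Carol–Nate.
That gives 2 distinct shortest paths.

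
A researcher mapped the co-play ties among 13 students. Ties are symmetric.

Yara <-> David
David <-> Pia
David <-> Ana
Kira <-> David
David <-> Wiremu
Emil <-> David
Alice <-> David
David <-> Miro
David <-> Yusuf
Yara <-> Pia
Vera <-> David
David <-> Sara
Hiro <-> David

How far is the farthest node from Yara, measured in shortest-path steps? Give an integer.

2

Distances from Yara: Alice:2, Ana:2, David:1, Emil:2, Hiro:2, Kira:2, Miro:2, Pia:1, Sara:2, Vera:2, Wiremu:2, Yusuf:2.
The largest is 2 (to Alice, Hiro, Yusuf, Vera, Wiremu, Ana, Miro, Emil, Kira, and Sara), so the eccentricity of Yara is 2.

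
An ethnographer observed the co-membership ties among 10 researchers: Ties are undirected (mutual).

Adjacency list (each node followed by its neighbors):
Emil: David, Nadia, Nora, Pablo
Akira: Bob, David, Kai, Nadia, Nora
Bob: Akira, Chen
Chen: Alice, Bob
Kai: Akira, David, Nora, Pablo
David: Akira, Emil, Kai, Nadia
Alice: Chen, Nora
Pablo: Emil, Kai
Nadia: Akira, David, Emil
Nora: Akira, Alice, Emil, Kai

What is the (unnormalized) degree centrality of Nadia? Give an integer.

Nadia is directly tied to Akira, David, and Emil. That is 3 neighbors, so the degree of Nadia is 3.

3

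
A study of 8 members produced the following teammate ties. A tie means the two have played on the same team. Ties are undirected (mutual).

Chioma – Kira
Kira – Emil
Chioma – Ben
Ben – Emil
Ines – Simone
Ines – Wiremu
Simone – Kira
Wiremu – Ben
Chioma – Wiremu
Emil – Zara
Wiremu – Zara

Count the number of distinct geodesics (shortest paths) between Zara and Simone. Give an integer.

2

The shortest distance is 3. The length-3 paths are: Zara–Wiremu–Ines–Simone; Zara–Emil–Kira–Simone.
That gives 2 distinct shortest paths.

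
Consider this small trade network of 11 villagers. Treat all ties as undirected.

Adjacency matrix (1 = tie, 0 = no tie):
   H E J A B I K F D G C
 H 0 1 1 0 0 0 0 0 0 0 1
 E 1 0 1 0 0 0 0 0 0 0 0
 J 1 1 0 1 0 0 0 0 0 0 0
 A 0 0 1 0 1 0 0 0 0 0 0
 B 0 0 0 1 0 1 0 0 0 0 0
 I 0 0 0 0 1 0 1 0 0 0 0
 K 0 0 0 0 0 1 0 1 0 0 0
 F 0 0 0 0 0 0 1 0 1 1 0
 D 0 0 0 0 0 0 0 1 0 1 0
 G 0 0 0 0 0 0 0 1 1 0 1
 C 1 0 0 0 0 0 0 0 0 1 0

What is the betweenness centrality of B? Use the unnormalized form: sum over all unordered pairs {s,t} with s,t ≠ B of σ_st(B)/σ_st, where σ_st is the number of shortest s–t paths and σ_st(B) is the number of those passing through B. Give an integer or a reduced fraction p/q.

Pairs whose geodesics pass through B — H–I: 1; E–I: 1; E–K: 1/2; J–I: 1; J–K: 1; A–I: 1; A–K: 1; A–F: 1; A–D: 1/2.
All other pairs contribute 0.
Summing the contributions gives betweenness(B) = 8.

8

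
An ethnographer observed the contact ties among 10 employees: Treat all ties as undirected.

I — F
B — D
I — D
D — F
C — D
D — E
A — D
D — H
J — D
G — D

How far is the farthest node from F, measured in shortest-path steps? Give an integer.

2

Distances from F: A:2, B:2, C:2, D:1, E:2, G:2, H:2, I:1, J:2.
The largest is 2 (to H, G, C, B, J, E, and A), so the eccentricity of F is 2.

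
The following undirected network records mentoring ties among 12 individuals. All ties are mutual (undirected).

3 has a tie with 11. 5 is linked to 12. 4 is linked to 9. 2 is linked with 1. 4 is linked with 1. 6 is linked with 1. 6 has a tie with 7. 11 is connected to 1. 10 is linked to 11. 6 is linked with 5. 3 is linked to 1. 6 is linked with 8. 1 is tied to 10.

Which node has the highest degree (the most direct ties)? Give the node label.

1

Degrees — 1:6, 2:1, 3:2, 4:2, 5:2, 6:4, 7:1, 8:1, 9:1, 10:2, 11:3, 12:1.
The maximum is 6, attained only by 1.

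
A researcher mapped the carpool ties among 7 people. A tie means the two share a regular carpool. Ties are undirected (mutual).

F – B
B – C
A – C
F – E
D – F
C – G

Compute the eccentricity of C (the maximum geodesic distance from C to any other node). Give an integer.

Distances from C: A:1, B:1, D:3, E:3, F:2, G:1.
The largest is 3 (to D and E), so the eccentricity of C is 3.

3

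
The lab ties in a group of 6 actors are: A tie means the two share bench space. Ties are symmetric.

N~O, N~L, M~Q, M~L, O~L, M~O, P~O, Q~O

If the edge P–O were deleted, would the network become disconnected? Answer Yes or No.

Yes

Without the P–O edge there is no alternate route between P and O, so the network disconnects. It is a bridge.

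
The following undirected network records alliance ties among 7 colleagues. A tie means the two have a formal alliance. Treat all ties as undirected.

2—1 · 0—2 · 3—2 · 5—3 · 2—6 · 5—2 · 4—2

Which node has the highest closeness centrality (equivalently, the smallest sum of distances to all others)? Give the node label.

2

Farness (sum of distances to all others) for each node — 0:11, 1:11, 2:6, 3:10, 4:11, 5:10, 6:11.
The smallest farness is 6, for 2, so 2 has the highest closeness.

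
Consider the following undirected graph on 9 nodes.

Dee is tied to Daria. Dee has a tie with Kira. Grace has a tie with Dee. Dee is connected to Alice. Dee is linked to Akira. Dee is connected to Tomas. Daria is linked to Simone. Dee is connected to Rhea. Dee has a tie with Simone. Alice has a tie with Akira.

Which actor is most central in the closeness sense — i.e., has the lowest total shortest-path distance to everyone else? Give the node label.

Dee

Farness (sum of distances to all others) for each node — Akira:14, Alice:14, Daria:14, Dee:8, Grace:15, Kira:15, Rhea:15, Simone:14, Tomas:15.
The smallest farness is 8, for Dee, so Dee has the highest closeness.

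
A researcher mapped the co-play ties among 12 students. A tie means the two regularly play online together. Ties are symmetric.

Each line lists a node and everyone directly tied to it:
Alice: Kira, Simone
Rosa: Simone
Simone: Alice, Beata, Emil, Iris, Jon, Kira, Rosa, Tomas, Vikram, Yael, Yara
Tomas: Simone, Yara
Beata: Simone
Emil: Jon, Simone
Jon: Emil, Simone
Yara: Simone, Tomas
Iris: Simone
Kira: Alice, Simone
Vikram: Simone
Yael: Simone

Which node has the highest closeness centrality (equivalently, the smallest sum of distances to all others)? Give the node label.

Farness (sum of distances to all others) for each node — Alice:20, Beata:21, Emil:20, Iris:21, Jon:20, Kira:20, Rosa:21, Simone:11, Tomas:20, Vikram:21, Yael:21, Yara:20.
The smallest farness is 11, for Simone, so Simone has the highest closeness.

Simone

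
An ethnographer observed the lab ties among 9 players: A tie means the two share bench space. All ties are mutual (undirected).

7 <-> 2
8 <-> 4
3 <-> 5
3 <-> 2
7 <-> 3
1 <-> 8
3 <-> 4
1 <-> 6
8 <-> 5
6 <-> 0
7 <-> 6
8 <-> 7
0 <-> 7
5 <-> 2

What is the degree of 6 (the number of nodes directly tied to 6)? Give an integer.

6 is directly tied to 0, 1, and 7. That is 3 neighbors, so the degree of 6 is 3.

3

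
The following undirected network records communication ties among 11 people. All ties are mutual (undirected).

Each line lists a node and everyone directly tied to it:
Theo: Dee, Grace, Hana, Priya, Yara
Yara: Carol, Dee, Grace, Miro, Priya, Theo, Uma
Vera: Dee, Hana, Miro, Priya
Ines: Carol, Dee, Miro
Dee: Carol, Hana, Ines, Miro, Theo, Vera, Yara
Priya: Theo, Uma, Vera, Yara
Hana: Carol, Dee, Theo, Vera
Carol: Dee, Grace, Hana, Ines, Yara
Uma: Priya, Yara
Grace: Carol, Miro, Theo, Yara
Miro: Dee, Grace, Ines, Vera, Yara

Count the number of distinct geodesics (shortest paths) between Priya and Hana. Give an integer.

The shortest distance is 2. The length-2 paths are: Priya–Vera–Hana; Priya–Theo–Hana.
That gives 2 distinct shortest paths.

2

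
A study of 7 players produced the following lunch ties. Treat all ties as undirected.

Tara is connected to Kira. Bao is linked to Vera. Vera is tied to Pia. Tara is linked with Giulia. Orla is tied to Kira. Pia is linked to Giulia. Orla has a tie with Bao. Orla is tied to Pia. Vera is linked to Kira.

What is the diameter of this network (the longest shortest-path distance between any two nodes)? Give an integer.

Eccentricity of each node (its greatest distance to any other): Bao:3, Giulia:3, Kira:2, Orla:2, Pia:2, Tara:3, Vera:2.
The maximum eccentricity is 3, realized for instance by the pair Tara–Bao via Tara – Kira – Orla – Bao. So the diameter is 3.

3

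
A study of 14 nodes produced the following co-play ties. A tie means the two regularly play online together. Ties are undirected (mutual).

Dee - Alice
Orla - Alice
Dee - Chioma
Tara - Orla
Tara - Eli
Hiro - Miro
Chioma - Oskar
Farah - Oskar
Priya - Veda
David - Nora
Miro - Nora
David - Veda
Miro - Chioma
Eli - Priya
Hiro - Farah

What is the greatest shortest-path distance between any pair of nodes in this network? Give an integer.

7

Eccentricity of each node (its greatest distance to any other): Alice:5, Chioma:5, David:5, Dee:5, Eli:7, Farah:7, Hiro:6, Miro:5, Nora:5, Orla:5, Oskar:6, Priya:6, Tara:6, Veda:5.
The maximum eccentricity is 7, realized for instance by the pair Farah–Eli via Farah – Hiro – Miro – Nora – David – Veda – Priya – Eli. So the diameter is 7.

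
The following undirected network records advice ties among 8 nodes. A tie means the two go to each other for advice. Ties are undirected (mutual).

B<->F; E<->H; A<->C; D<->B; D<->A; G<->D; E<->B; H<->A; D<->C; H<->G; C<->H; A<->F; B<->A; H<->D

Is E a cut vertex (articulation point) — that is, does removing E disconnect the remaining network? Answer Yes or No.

Even without E, every remaining node can still reach every other (the residual graph is connected), so E is not a cut vertex.

No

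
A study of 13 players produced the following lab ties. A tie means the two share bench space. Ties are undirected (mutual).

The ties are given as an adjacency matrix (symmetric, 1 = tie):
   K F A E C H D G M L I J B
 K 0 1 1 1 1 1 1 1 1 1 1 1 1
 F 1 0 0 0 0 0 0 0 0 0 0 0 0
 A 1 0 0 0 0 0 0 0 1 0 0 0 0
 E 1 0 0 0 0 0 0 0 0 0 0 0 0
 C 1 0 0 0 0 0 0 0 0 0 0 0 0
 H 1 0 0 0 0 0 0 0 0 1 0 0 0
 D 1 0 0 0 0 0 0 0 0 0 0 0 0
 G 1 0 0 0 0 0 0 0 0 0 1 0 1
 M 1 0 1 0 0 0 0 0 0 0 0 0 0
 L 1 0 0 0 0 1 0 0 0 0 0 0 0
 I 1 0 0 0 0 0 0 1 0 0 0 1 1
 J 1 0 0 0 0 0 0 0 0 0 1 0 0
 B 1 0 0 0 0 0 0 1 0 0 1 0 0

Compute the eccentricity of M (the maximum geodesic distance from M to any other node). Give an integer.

Distances from M: A:1, B:2, C:2, D:2, E:2, F:2, G:2, H:2, I:2, J:2, K:1, L:2.
The largest is 2 (to F, E, C, H, D, G, L, I, J, and B), so the eccentricity of M is 2.

2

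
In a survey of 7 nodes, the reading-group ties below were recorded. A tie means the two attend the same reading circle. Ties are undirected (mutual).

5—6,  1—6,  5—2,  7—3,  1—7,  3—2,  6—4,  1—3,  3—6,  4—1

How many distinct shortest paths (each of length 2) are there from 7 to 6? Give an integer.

The shortest distance is 2. The length-2 paths are: 7–1–6; 7–3–6.
That gives 2 distinct shortest paths.

2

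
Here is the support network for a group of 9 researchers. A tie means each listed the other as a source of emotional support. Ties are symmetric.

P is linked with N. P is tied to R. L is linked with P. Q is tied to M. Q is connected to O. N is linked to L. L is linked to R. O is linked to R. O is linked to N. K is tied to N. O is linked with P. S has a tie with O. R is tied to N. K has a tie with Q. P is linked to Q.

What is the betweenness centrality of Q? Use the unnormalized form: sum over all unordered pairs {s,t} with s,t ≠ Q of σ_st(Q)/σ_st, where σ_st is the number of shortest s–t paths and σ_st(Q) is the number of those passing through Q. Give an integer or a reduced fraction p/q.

Pairs whose geodesics pass through Q — R–M: 2/2; N–M: 3/3; L–M: 1; S–K: 1/2; S–M: 1; O–K: 1/2; O–M: 1; P–K: 1/2; P–M: 1; K–M: 1.
All other pairs contribute 0.
Summing the contributions gives betweenness(Q) = 17/2.

17/2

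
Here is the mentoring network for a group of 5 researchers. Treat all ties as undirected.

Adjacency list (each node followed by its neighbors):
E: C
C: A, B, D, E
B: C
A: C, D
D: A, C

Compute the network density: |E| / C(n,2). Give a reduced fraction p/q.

There are 5 edges and 5 nodes, so the maximum possible is C(5,2) = 10.
Density = 5/10 = 1/2.

1/2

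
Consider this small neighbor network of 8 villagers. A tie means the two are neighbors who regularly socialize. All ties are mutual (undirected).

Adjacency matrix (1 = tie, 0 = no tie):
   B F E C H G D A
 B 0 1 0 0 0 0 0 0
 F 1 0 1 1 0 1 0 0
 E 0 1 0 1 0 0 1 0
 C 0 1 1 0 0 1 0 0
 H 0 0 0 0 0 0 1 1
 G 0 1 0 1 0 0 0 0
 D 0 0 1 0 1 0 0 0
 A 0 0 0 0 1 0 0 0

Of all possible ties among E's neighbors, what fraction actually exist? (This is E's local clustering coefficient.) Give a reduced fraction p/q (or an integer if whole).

E's neighbors: C, D, and F (k = 3).
Possible neighbor pairs: C(3,2) = 3. Edges among them: C–F → e = 1.
Clustering(E) = 1/3.

1/3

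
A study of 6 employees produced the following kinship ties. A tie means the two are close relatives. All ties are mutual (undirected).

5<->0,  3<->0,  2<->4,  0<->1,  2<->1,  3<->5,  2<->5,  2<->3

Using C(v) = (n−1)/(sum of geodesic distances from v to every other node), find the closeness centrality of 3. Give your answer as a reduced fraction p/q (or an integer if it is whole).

Distances from 3: 0:1, 1:2, 2:1, 4:2, 5:1. Sum = 7.
n = 6, so closeness = 5/7.

5/7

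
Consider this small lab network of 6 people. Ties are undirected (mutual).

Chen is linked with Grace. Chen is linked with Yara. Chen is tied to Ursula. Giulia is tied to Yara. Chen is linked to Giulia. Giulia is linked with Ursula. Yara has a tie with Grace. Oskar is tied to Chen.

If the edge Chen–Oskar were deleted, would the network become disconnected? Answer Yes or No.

Yes

Without the Chen–Oskar edge there is no alternate route between Chen and Oskar, so the network disconnects. It is a bridge.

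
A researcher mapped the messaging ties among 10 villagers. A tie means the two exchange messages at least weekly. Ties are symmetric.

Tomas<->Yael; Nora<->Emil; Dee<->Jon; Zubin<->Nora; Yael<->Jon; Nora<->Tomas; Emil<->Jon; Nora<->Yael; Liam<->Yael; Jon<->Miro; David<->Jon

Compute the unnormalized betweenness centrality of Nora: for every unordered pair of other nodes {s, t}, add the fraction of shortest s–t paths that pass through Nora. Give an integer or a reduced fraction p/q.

10

Pairs whose geodesics pass through Nora — Emil–Zubin: 1; Emil–Tomas: 1; Emil–Liam: 1/2; Emil–Yael: 1/2; Zubin–Jon: 2/2; Zubin–Miro: 2/2; Zubin–Tomas: 1; Zubin–Dee: 2/2; Zubin–Liam: 1; Zubin–David: 2/2; Zubin–Yael: 1.
All other pairs contribute 0.
Summing the contributions gives betweenness(Nora) = 10.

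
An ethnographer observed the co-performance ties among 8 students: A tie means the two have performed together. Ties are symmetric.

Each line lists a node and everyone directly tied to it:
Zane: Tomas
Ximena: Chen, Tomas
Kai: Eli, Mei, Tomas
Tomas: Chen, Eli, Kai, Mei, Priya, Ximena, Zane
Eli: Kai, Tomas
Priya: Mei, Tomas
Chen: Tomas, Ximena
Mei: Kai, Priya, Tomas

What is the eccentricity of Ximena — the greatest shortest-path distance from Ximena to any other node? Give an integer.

2

Distances from Ximena: Chen:1, Eli:2, Kai:2, Mei:2, Priya:2, Tomas:1, Zane:2.
The largest is 2 (to Eli, Mei, Priya, Zane, and Kai), so the eccentricity of Ximena is 2.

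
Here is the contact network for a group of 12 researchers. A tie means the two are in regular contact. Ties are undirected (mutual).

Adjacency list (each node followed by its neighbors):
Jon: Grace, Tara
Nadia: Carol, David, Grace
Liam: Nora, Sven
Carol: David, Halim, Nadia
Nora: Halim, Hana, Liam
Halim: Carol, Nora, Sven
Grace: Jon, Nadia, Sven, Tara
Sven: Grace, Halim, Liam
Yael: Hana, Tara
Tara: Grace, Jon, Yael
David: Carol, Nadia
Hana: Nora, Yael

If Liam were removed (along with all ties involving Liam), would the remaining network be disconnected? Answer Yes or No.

Even without Liam, every remaining node can still reach every other (the residual graph is connected), so Liam is not a cut vertex.

No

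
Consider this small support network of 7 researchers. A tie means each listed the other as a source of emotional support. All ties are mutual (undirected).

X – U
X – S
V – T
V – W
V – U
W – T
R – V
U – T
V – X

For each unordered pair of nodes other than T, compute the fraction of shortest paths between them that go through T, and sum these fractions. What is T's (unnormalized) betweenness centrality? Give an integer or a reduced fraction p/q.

Pairs whose geodesics pass through T — W–U: 1/2.
All other pairs contribute 0.
Summing the contributions gives betweenness(T) = 1/2.

1/2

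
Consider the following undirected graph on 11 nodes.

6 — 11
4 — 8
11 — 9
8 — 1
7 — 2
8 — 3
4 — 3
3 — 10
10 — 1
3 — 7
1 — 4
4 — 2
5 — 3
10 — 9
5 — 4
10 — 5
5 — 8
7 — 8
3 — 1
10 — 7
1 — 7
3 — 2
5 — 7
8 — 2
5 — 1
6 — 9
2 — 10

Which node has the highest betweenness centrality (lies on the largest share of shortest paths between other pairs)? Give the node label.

10

Unnormalized betweenness of each node: 1:2, 2:2, 3:12/5, 4:2/5, 5:2, 6:0, 7:6/5, 8:3/5, 9:16, 10:107/5, 11:0.
10 has the largest value, 107/5, making it the main broker — the node through which the most shortest paths run.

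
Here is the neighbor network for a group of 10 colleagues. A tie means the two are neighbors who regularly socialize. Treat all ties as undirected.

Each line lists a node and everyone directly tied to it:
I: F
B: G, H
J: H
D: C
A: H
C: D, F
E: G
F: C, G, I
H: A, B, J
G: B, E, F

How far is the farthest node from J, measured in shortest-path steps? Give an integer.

6

Distances from J: A:2, B:2, C:5, D:6, E:4, F:4, G:3, H:1, I:5.
The largest is 6 (to D), so the eccentricity of J is 6.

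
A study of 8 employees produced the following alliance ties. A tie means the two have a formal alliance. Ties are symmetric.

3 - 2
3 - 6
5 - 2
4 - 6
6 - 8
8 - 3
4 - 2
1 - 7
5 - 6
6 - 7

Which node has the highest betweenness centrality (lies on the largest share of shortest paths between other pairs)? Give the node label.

6

Unnormalized betweenness of each node: 1:0, 2:3/2, 3:2, 4:1, 5:1, 6:27/2, 7:6, 8:0.
6 has the largest value, 27/2, making it the main broker — the node through which the most shortest paths run.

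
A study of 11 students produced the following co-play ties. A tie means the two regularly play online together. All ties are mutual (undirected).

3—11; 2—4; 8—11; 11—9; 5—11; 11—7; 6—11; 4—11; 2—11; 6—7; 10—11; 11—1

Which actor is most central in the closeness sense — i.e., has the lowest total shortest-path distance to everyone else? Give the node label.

Farness (sum of distances to all others) for each node — 1:19, 2:18, 3:19, 4:18, 5:19, 6:18, 7:18, 8:19, 9:19, 10:19, 11:10.
The smallest farness is 10, for 11, so 11 has the highest closeness.

11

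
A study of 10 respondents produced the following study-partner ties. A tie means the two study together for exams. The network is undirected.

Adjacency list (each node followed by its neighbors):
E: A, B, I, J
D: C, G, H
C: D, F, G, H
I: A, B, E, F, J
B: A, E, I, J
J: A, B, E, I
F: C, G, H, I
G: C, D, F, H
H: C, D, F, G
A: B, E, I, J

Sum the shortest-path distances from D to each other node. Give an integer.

24

Distances from D: A:4, B:4, C:1, E:4, F:2, G:1, H:1, I:3, J:4.
Sum = 4 + 4 + 1 + 4 + 2 + 1 + 1 + 3 + 4 = 24.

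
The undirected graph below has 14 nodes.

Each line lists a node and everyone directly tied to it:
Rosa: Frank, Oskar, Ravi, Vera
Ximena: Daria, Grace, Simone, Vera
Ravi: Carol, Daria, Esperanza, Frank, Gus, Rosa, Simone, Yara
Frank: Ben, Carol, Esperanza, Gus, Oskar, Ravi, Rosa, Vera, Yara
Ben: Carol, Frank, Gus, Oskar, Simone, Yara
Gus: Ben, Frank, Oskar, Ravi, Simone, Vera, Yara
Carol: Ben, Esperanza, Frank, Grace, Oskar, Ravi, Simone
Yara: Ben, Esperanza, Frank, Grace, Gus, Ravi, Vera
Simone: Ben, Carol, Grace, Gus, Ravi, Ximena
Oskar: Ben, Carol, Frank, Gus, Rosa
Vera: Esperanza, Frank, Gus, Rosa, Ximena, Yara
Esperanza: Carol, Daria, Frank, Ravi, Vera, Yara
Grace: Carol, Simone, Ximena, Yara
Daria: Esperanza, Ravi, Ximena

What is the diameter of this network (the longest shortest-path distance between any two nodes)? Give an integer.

Eccentricity of each node (its greatest distance to any other): Ben:3, Carol:2, Daria:3, Esperanza:2, Frank:2, Grace:3, Gus:2, Oskar:3, Ravi:2, Rosa:3, Simone:2, Vera:2, Ximena:3, Yara:2.
The maximum eccentricity is 3, realized for instance by the pair Grace–Rosa via Grace – Yara – Ravi – Rosa. So the diameter is 3.

3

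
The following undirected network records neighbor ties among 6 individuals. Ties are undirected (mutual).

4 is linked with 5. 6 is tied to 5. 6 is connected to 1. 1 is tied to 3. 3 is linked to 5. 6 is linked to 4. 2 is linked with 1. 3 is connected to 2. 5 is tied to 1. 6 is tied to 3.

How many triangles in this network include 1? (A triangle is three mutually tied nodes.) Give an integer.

1's neighbors: 2, 3, 5, and 6.
Neighbor pairs that are themselves tied: 1–2–3; 1–3–5; 1–3–6; 1–5–6. Each forms one triangle with 1, for 4 in total.

4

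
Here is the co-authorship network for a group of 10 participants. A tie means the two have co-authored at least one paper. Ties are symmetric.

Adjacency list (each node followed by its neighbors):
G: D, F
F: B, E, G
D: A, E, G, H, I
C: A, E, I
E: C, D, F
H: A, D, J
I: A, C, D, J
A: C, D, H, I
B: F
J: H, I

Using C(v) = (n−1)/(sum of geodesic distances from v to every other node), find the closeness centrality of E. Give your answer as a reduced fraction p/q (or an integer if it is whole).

Distances from E: A:2, B:2, C:1, D:1, F:1, G:2, H:2, I:2, J:3. Sum = 16.
n = 10, so closeness = 9/16.

9/16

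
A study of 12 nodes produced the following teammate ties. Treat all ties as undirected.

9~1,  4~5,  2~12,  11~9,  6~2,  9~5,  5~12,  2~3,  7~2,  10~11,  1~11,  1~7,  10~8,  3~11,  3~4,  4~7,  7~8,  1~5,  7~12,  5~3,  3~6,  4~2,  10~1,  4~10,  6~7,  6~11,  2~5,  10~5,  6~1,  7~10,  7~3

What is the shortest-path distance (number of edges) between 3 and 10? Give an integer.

One shortest route is 3 – 11 – 10, which uses 2 edges, and 3 and 10 are not directly tied, so nothing shorter exists. So d(3,10) = 2.

2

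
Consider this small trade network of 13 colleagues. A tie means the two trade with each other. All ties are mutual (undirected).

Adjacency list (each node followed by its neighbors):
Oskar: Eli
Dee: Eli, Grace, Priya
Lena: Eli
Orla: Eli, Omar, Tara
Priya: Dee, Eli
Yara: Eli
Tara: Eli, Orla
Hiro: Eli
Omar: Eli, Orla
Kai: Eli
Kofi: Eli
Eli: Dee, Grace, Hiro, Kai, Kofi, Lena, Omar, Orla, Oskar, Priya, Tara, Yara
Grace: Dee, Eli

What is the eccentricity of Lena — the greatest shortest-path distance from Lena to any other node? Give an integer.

2

Distances from Lena: Dee:2, Eli:1, Grace:2, Hiro:2, Kai:2, Kofi:2, Omar:2, Orla:2, Oskar:2, Priya:2, Tara:2, Yara:2.
The largest is 2 (to Omar, Oskar, Orla, Dee, Tara, Hiro, Kofi, Priya, Kai, Grace, and Yara), so the eccentricity of Lena is 2.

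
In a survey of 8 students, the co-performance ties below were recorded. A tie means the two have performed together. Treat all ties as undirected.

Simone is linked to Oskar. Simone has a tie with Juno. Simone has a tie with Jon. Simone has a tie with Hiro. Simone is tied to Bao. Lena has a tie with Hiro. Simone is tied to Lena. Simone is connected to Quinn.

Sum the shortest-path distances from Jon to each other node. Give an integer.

Distances from Jon: Bao:2, Hiro:2, Juno:2, Lena:2, Oskar:2, Quinn:2, Simone:1.
Sum = 2 + 2 + 2 + 2 + 2 + 2 + 1 = 13.

13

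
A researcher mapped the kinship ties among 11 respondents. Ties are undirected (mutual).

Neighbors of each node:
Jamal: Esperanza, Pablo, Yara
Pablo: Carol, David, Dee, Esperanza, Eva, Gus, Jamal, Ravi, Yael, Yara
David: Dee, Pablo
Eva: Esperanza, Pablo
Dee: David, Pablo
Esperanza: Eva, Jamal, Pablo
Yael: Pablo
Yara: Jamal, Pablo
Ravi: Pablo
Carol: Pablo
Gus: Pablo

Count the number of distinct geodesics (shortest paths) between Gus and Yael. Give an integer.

1

The shortest distance is 2, and the only length-2 path is Gus–Pablo–Yael. So there is exactly 1 shortest path.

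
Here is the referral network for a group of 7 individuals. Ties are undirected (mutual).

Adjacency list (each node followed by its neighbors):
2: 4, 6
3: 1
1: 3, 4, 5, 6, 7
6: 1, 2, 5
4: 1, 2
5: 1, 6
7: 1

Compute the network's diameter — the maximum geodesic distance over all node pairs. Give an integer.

3

Eccentricity of each node (its greatest distance to any other): 1:2, 2:3, 3:3, 4:2, 5:2, 6:2, 7:3.
The maximum eccentricity is 3, realized for instance by the pair 2–3 via 2 – 6 – 1 – 3. So the diameter is 3.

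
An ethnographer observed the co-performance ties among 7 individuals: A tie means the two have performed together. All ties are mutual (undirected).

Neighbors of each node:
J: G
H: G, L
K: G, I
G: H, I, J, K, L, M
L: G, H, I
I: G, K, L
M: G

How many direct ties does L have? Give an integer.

3

L is directly tied to G, H, and I. That is 3 neighbors, so the degree of L is 3.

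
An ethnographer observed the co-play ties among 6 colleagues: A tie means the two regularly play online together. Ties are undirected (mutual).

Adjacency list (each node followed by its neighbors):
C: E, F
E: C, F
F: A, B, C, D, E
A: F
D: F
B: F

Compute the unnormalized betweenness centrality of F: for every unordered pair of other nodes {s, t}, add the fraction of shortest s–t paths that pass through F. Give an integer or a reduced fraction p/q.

Pairs whose geodesics pass through F — D–A: 1; D–E: 1; D–C: 1; D–B: 1; A–E: 1; A–C: 1; A–B: 1; E–B: 1; C–B: 1.
All other pairs contribute 0.
Summing the contributions gives betweenness(F) = 9.

9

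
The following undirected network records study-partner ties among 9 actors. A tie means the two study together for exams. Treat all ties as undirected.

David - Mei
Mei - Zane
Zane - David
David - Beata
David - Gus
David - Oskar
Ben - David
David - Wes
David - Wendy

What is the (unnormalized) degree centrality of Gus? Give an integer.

1

Gus is directly tied to David. That is 1 neighbor, so the degree of Gus is 1.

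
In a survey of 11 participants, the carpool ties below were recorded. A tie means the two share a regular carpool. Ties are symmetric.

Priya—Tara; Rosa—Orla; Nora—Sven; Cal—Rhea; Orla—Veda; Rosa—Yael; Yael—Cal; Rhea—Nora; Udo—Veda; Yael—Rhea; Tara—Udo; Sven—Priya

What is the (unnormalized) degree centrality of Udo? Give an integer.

2

Udo is directly tied to Tara and Veda. That is 2 neighbors, so the degree of Udo is 2.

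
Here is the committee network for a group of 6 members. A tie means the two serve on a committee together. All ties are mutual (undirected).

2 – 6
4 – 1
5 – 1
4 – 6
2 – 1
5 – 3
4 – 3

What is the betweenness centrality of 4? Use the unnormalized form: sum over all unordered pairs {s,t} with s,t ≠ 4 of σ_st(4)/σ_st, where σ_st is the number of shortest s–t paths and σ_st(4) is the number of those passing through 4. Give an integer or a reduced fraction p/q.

10/3

Pairs whose geodesics pass through 4 — 2–3: 2/3; 6–3: 1; 6–5: 2/3; 6–1: 1/2; 3–1: 1/2.
All other pairs contribute 0.
Summing the contributions gives betweenness(4) = 10/3.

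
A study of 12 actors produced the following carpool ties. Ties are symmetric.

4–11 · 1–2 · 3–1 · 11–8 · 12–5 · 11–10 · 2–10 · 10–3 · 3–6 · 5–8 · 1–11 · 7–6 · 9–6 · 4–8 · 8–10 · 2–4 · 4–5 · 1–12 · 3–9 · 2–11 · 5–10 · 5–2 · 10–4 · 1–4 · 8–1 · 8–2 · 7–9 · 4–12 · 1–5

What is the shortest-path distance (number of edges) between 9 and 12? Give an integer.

3

One shortest route is 9 – 3 – 1 – 12, which uses 3 edges, and at distance 2 from 9 we only reach {1, 10}, which does not include 12. So d(9,12) = 3.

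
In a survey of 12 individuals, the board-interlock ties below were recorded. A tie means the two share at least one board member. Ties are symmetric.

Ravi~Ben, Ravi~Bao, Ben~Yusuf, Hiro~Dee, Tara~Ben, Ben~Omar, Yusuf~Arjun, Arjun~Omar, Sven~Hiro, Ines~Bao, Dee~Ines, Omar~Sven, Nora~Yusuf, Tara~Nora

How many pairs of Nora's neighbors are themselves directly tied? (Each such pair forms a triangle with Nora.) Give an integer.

0

Nora's neighbors are Tara and Yusuf, but none of them are tied to each other, so no triangle contains Nora.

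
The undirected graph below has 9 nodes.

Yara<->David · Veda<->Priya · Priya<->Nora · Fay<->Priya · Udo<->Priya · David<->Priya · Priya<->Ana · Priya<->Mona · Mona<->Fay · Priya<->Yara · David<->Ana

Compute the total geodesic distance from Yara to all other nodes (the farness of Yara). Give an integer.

14

Distances from Yara: Ana:2, David:1, Fay:2, Mona:2, Nora:2, Priya:1, Udo:2, Veda:2.
Sum = 2 + 1 + 2 + 2 + 2 + 1 + 2 + 2 = 14.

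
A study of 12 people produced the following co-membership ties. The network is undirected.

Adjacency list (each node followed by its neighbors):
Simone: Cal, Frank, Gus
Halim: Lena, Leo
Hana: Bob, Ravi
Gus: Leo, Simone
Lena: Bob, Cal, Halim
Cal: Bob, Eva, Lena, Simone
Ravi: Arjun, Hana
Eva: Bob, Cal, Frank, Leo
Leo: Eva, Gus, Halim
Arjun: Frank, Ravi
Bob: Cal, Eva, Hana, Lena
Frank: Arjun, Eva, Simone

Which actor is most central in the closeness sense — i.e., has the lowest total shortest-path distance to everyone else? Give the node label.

Eva

Farness (sum of distances to all others) for each node — Arjun:28, Bob:20, Cal:20, Eva:19, Frank:22, Gus:27, Halim:27, Hana:26, Lena:24, Leo:23, Ravi:30, Simone:22.
The smallest farness is 19, for Eva, so Eva has the highest closeness.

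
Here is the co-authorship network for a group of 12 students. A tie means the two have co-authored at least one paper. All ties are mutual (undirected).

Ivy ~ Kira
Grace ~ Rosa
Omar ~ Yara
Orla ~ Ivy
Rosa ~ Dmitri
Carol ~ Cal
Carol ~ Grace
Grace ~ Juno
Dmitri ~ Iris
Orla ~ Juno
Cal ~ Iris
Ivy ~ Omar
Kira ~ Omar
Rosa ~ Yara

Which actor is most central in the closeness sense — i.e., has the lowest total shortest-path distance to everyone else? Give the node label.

Rosa

Farness (sum of distances to all others) for each node — Cal:36, Carol:30, Dmitri:29, Grace:24, Iris:35, Ivy:31, Juno:27, Kira:36, Omar:29, Orla:30, Rosa:23, Yara:26.
The smallest farness is 23, for Rosa, so Rosa has the highest closeness.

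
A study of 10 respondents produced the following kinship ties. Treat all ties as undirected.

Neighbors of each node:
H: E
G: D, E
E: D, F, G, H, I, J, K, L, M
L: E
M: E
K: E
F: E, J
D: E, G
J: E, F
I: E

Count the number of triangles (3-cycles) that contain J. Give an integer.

J's neighbors: E and F.
Neighbor pairs that are themselves tied: J–E–F. Each forms one triangle with J, for 1 in total.

1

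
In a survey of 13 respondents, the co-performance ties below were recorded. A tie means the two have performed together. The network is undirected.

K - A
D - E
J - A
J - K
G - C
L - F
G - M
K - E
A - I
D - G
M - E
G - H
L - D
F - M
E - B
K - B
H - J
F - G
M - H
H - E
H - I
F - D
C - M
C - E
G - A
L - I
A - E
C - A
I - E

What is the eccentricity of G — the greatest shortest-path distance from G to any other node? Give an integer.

3

Distances from G: A:1, B:3, C:1, D:1, E:2, F:1, H:1, I:2, J:2, K:2, L:2, M:1.
The largest is 3 (to B), so the eccentricity of G is 3.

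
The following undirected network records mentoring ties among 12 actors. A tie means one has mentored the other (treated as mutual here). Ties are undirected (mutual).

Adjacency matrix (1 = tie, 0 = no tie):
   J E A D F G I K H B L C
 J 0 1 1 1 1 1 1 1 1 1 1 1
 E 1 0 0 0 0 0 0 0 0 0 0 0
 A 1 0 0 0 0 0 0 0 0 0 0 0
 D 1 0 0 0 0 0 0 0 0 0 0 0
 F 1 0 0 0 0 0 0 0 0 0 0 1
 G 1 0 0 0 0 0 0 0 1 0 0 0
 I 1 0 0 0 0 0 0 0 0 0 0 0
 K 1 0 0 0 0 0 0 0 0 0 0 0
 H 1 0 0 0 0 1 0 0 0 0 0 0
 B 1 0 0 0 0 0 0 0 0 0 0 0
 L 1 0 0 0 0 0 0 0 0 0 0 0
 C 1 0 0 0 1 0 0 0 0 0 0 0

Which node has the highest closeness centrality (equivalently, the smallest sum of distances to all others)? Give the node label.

Farness (sum of distances to all others) for each node — A:21, B:21, C:20, D:21, E:21, F:20, G:20, H:20, I:21, J:11, K:21, L:21.
The smallest farness is 11, for J, so J has the highest closeness.

J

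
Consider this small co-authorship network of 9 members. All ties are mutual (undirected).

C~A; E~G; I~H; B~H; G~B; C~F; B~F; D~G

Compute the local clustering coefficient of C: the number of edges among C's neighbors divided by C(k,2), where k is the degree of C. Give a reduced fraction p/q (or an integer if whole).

0

C's neighbors: A and F (k = 2).
Possible neighbor pairs: C(2,2) = 1. Edges among them: none → e = 0.
Clustering(C) = 0/1.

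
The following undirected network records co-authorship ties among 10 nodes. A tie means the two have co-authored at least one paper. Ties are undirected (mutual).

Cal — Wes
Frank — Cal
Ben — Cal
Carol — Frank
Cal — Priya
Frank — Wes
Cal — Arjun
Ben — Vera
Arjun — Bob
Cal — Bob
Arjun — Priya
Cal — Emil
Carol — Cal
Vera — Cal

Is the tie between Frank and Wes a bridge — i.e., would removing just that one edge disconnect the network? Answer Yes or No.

Even without that edge, Frank still reaches Wes via Frank – Cal – Wes, so the network stays connected. Not a bridge.

No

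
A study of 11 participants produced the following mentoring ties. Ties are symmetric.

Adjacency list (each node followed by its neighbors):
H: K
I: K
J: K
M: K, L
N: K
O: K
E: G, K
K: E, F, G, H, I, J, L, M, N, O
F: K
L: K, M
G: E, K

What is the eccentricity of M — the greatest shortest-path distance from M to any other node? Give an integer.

Distances from M: E:2, F:2, G:2, H:2, I:2, J:2, K:1, L:1, N:2, O:2.
The largest is 2 (to O, J, N, G, E, I, H, and F), so the eccentricity of M is 2.

2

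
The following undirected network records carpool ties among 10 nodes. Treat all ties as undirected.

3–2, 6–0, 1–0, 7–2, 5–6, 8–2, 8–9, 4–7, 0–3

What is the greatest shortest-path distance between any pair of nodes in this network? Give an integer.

Eccentricity of each node (its greatest distance to any other): 0:4, 1:5, 2:4, 3:3, 4:6, 5:6, 6:5, 7:5, 8:5, 9:6.
The maximum eccentricity is 6, realized for instance by the pair 9–5 via 9 – 8 – 2 – 3 – 0 – 6 – 5. So the diameter is 6.

6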